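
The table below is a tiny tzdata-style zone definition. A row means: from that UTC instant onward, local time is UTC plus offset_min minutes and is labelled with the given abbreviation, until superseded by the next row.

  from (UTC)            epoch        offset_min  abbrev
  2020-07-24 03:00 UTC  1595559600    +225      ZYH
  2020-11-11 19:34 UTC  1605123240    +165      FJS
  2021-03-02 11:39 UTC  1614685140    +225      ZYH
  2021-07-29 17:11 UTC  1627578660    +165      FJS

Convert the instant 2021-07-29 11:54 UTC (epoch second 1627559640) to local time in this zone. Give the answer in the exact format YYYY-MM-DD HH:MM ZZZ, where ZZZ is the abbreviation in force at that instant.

2021-07-29 15:39 ZYH

Query: 2021-07-29 11:54 UTC
Rule 3/4 (ZYH, +03:45): 2021-03-02 11:39 UTC ≤ query < 2021-07-29 17:11 UTC
11·60 + 54 + 225 = 939 min
939 = 0·1440 + 939; 939 = 15·60 + 39 → 15:39, same day
→ 2021-07-29 15:39 ZYH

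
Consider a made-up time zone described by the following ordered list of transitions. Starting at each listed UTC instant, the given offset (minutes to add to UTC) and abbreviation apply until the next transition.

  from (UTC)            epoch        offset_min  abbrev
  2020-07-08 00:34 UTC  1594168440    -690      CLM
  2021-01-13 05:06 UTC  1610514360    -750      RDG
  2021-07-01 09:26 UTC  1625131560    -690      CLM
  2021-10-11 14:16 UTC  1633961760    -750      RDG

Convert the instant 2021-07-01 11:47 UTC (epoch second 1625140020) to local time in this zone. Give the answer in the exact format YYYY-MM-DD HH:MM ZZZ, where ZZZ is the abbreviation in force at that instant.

Query: 2021-07-01 11:47 UTC
Rule 3/4 (CLM, -11:30): 2021-07-01 09:26 UTC ≤ query < 2021-10-11 14:16 UTC
11·60 + 47 - 690 = 17 min
17 = 0·1440 + 17; 17 = 0·60 + 17 → 00:17, same day
→ 2021-07-01 00:17 CLM

2021-07-01 00:17 CLM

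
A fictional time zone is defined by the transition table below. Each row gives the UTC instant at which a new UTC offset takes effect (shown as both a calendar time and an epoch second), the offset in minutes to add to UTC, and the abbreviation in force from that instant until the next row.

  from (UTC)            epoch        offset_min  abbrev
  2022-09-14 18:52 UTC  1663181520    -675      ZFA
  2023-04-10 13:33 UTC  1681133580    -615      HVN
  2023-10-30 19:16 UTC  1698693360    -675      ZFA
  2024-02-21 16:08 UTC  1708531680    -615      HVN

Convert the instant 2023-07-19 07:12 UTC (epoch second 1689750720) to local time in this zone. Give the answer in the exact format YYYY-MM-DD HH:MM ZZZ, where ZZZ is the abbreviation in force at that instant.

Query: 2023-07-19 07:12 UTC
Rule 2/4 (HVN, -10:15): 2023-04-10 13:33 UTC ≤ query < 2023-10-30 19:16 UTC
7·60 + 12 - 615 = -183 min
-183 = -1·1440 + 1257; 1257 = 20·60 + 57 → 20:57, 2023-07-19 - 1 day = 2023-07-18
→ 2023-07-18 20:57 HVN

2023-07-18 20:57 HVN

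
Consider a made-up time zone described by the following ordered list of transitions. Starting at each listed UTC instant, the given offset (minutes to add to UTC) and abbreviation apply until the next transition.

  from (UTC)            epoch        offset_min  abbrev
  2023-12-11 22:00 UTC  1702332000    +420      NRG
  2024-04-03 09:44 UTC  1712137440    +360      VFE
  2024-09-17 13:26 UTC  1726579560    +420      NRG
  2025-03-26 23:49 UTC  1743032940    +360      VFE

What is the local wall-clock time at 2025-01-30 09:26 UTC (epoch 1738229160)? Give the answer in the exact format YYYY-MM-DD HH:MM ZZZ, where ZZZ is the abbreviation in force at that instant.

2025-01-30 16:26 NRG

Query: 2025-01-30 09:26 UTC
Rule 3/4 (NRG, +07:00): 2024-09-17 13:26 UTC ≤ query < 2025-03-26 23:49 UTC
9·60 + 26 + 420 = 986 min
986 = 0·1440 + 986; 986 = 16·60 + 26 → 16:26, same day
→ 2025-01-30 16:26 NRG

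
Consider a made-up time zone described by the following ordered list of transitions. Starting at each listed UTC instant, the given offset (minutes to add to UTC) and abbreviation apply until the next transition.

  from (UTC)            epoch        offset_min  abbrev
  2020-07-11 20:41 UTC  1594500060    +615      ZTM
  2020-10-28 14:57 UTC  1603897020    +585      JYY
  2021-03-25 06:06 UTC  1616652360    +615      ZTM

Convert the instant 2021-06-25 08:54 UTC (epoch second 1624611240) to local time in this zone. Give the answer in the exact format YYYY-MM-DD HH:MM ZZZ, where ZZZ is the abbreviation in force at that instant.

Query: 2021-06-25 08:54 UTC
Rule 3/3 (ZTM, +10:15): 2021-03-25 06:06 UTC ≤ query < +∞
8·60 + 54 + 615 = 1149 min
1149 = 0·1440 + 1149; 1149 = 19·60 + 9 → 19:09, same day
→ 2021-06-25 19:09 ZTM

2021-06-25 19:09 ZTM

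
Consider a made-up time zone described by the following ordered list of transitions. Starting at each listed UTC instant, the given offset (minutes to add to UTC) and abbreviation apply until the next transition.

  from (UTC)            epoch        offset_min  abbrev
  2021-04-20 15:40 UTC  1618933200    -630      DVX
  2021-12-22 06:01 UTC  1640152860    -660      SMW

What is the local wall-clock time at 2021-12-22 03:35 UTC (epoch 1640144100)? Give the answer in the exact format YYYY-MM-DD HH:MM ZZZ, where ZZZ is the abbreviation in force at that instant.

Query: 2021-12-22 03:35 UTC
Rule 1/2 (DVX, -10:30): 2021-04-20 15:40 UTC ≤ query < 2021-12-22 06:01 UTC
3·60 + 35 - 630 = -415 min
-415 = -1·1440 + 1025; 1025 = 17·60 + 5 → 17:05, 2021-12-22 - 1 day = 2021-12-21
→ 2021-12-21 17:05 DVX

2021-12-21 17:05 DVX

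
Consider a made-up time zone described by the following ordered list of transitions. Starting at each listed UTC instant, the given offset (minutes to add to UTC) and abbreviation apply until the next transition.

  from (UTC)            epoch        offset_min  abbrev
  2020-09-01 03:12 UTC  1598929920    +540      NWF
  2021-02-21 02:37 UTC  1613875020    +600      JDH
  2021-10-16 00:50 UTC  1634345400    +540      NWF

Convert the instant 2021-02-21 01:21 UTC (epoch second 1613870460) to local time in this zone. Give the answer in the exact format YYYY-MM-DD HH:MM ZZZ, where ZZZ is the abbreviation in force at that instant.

2021-02-21 10:21 NWF

Query: 2021-02-21 01:21 UTC
Rule 1/3 (NWF, +09:00): 2020-09-01 03:12 UTC ≤ query < 2021-02-21 02:37 UTC
1·60 + 21 + 540 = 621 min
621 = 0·1440 + 621; 621 = 10·60 + 21 → 10:21, same day
→ 2021-02-21 10:21 NWF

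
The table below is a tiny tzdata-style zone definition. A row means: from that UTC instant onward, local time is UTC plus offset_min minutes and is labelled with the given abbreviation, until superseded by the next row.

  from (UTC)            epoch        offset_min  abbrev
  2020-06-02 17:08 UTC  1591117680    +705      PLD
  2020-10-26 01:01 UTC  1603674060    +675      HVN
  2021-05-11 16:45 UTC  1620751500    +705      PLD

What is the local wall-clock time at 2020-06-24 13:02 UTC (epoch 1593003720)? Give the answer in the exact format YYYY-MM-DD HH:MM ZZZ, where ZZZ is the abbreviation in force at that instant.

2020-06-25 00:47 PLD

Query: 2020-06-24 13:02 UTC
Rule 1/3 (PLD, +11:45): 2020-06-02 17:08 UTC ≤ query < 2020-10-26 01:01 UTC
13·60 + 2 + 705 = 1487 min
1487 = 1·1440 + 47; 47 = 0·60 + 47 → 00:47, 2020-06-24 + 1 day = 2020-06-25
→ 2020-06-25 00:47 PLD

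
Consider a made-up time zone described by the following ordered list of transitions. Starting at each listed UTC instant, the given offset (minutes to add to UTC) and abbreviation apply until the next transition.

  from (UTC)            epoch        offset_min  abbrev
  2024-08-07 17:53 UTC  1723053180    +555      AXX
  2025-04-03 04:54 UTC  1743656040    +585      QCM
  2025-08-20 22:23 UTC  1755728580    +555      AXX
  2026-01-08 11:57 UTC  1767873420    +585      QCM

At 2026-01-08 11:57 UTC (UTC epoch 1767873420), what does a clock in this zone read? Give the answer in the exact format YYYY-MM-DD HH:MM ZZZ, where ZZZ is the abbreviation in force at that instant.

Query: 2026-01-08 11:57 UTC
Rule 4/4 (QCM, +09:45): 2026-01-08 11:57 UTC ≤ query < +∞
11·60 + 57 + 585 = 1302 min
1302 = 0·1440 + 1302; 1302 = 21·60 + 42 → 21:42, same day
→ 2026-01-08 21:42 QCM

2026-01-08 21:42 QCM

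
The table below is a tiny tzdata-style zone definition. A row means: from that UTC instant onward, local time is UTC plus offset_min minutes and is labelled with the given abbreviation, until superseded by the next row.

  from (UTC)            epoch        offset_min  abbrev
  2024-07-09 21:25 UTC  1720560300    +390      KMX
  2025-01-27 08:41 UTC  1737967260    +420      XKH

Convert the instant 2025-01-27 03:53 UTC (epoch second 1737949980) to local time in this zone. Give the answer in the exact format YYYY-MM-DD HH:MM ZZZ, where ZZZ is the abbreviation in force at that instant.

Query: 2025-01-27 03:53 UTC
Rule 1/2 (KMX, +06:30): 2024-07-09 21:25 UTC ≤ query < 2025-01-27 08:41 UTC
3·60 + 53 + 390 = 623 min
623 = 0·1440 + 623; 623 = 10·60 + 23 → 10:23, same day
→ 2025-01-27 10:23 KMX

2025-01-27 10:23 KMX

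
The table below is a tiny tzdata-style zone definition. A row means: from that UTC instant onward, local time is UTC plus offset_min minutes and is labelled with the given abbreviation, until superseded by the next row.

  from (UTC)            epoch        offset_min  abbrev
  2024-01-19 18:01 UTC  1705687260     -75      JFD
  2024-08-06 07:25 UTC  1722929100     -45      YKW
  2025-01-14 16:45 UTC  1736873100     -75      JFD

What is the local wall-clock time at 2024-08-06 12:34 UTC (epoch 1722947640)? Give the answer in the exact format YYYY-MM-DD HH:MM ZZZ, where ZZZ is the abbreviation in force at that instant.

2024-08-06 11:49 YKW

Query: 2024-08-06 12:34 UTC
Rule 2/3 (YKW, -00:45): 2024-08-06 07:25 UTC ≤ query < 2025-01-14 16:45 UTC
12·60 + 34 - 45 = 709 min
709 = 0·1440 + 709; 709 = 11·60 + 49 → 11:49, same day
→ 2024-08-06 11:49 YKW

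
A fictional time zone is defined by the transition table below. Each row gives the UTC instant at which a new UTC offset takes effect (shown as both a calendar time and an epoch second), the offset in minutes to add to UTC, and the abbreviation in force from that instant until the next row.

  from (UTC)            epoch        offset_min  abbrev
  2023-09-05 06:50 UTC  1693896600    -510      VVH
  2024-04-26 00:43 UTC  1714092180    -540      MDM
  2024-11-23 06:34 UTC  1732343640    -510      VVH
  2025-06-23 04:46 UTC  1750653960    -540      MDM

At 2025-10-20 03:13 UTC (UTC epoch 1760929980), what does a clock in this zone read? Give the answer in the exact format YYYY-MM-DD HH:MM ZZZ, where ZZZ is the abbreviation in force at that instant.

2025-10-19 18:13 MDM

Query: 2025-10-20 03:13 UTC
Rule 4/4 (MDM, -09:00): 2025-06-23 04:46 UTC ≤ query < +∞
3·60 + 13 - 540 = -347 min
-347 = -1·1440 + 1093; 1093 = 18·60 + 13 → 18:13, 2025-10-20 - 1 day = 2025-10-19
→ 2025-10-19 18:13 MDM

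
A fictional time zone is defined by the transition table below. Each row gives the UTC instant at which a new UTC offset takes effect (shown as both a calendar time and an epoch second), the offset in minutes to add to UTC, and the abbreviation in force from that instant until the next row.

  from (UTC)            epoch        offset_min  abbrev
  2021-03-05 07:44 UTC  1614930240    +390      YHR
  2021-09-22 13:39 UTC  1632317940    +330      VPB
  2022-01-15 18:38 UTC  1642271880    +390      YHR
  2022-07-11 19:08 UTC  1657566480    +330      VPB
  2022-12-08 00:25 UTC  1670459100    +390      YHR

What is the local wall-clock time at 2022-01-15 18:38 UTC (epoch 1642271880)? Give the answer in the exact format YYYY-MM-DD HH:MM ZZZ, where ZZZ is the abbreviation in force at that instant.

Query: 2022-01-15 18:38 UTC
Rule 3/5 (YHR, +06:30): 2022-01-15 18:38 UTC ≤ query < 2022-07-11 19:08 UTC
18·60 + 38 + 390 = 1508 min
1508 = 1·1440 + 68; 68 = 1·60 + 8 → 01:08, 2022-01-15 + 1 day = 2022-01-16
→ 2022-01-16 01:08 YHR

2022-01-16 01:08 YHR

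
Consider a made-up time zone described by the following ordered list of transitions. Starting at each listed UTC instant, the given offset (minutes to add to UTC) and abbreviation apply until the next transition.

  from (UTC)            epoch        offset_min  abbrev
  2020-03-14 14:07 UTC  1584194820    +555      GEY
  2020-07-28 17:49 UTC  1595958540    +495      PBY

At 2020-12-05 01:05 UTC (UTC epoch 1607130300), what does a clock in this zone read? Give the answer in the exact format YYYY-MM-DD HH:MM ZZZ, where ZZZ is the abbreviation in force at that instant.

2020-12-05 09:20 PBY

Query: 2020-12-05 01:05 UTC
Rule 2/2 (PBY, +08:15): 2020-07-28 17:49 UTC ≤ query < +∞
1·60 + 5 + 495 = 560 min
560 = 0·1440 + 560; 560 = 9·60 + 20 → 09:20, same day
→ 2020-12-05 09:20 PBY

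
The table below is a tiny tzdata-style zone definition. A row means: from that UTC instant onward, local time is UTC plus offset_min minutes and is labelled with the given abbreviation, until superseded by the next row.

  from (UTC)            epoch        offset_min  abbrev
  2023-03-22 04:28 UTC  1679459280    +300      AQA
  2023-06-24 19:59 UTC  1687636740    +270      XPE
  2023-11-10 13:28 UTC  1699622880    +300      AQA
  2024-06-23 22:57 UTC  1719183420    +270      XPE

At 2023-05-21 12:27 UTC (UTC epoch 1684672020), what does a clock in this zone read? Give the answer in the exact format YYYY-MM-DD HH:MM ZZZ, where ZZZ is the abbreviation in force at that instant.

Query: 2023-05-21 12:27 UTC
Rule 1/4 (AQA, +05:00): 2023-03-22 04:28 UTC ≤ query < 2023-06-24 19:59 UTC
12·60 + 27 + 300 = 1047 min
1047 = 0·1440 + 1047; 1047 = 17·60 + 27 → 17:27, same day
→ 2023-05-21 17:27 AQA

2023-05-21 17:27 AQA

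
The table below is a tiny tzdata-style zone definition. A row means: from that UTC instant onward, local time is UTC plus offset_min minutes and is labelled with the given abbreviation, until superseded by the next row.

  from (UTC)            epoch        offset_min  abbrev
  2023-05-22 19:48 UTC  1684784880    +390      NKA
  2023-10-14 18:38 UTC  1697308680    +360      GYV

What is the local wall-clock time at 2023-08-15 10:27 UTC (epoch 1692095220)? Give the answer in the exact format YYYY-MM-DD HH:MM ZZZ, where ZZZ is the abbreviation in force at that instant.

2023-08-15 16:57 NKA

Query: 2023-08-15 10:27 UTC
Rule 1/2 (NKA, +06:30): 2023-05-22 19:48 UTC ≤ query < 2023-10-14 18:38 UTC
10·60 + 27 + 390 = 1017 min
1017 = 0·1440 + 1017; 1017 = 16·60 + 57 → 16:57, same day
→ 2023-08-15 16:57 NKA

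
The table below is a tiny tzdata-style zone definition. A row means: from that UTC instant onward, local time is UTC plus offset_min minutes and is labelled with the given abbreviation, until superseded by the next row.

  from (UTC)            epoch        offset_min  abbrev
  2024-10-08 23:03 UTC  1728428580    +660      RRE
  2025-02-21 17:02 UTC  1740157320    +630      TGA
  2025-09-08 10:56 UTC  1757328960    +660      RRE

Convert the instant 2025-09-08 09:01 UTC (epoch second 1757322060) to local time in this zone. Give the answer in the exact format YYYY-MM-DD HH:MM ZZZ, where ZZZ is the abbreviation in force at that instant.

Query: 2025-09-08 09:01 UTC
Rule 2/3 (TGA, +10:30): 2025-02-21 17:02 UTC ≤ query < 2025-09-08 10:56 UTC
9·60 + 1 + 630 = 1171 min
1171 = 0·1440 + 1171; 1171 = 19·60 + 31 → 19:31, same day
→ 2025-09-08 19:31 TGA

2025-09-08 19:31 TGA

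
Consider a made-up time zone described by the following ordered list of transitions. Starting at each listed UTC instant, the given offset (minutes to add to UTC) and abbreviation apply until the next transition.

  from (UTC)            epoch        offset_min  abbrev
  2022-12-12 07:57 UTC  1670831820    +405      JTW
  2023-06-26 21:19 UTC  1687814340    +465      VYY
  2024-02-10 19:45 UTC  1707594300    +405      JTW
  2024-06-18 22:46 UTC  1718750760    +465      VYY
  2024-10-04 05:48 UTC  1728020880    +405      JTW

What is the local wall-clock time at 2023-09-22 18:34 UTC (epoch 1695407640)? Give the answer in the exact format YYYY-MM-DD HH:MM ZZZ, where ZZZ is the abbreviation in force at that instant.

2023-09-23 02:19 VYY

Query: 2023-09-22 18:34 UTC
Rule 2/5 (VYY, +07:45): 2023-06-26 21:19 UTC ≤ query < 2024-02-10 19:45 UTC
18·60 + 34 + 465 = 1579 min
1579 = 1·1440 + 139; 139 = 2·60 + 19 → 02:19, 2023-09-22 + 1 day = 2023-09-23
→ 2023-09-23 02:19 VYY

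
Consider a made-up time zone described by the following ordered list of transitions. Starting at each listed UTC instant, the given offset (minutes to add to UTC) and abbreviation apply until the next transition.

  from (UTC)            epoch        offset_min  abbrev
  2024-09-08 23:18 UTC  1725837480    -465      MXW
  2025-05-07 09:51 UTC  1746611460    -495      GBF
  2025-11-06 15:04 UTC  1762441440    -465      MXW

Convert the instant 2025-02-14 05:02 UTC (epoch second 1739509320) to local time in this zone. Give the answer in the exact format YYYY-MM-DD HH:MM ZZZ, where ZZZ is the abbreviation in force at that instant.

2025-02-13 21:17 MXW

Query: 2025-02-14 05:02 UTC
Rule 1/3 (MXW, -07:45): 2024-09-08 23:18 UTC ≤ query < 2025-05-07 09:51 UTC
5·60 + 2 - 465 = -163 min
-163 = -1·1440 + 1277; 1277 = 21·60 + 17 → 21:17, 2025-02-14 - 1 day = 2025-02-13
→ 2025-02-13 21:17 MXW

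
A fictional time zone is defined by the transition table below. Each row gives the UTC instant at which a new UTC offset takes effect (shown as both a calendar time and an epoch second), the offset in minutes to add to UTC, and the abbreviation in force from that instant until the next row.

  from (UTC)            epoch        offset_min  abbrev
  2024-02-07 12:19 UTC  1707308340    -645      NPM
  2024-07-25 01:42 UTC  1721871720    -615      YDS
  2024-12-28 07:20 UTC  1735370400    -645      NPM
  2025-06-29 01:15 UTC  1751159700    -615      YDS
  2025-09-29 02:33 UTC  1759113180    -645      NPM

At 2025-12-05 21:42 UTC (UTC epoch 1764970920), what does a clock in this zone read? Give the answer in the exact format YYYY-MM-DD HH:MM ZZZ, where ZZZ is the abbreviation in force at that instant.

Query: 2025-12-05 21:42 UTC
Rule 5/5 (NPM, -10:45): 2025-09-29 02:33 UTC ≤ query < +∞
21·60 + 42 - 645 = 657 min
657 = 0·1440 + 657; 657 = 10·60 + 57 → 10:57, same day
→ 2025-12-05 10:57 NPM

2025-12-05 10:57 NPM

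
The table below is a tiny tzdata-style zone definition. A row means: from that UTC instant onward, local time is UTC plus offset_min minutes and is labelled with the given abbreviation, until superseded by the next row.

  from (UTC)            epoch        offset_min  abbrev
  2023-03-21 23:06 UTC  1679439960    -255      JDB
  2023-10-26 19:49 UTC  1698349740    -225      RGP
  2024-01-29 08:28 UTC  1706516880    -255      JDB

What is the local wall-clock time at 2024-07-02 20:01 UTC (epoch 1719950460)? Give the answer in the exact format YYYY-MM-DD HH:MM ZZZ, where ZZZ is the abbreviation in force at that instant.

Query: 2024-07-02 20:01 UTC
Rule 3/3 (JDB, -04:15): 2024-01-29 08:28 UTC ≤ query < +∞
20·60 + 1 - 255 = 946 min
946 = 0·1440 + 946; 946 = 15·60 + 46 → 15:46, same day
→ 2024-07-02 15:46 JDB

2024-07-02 15:46 JDB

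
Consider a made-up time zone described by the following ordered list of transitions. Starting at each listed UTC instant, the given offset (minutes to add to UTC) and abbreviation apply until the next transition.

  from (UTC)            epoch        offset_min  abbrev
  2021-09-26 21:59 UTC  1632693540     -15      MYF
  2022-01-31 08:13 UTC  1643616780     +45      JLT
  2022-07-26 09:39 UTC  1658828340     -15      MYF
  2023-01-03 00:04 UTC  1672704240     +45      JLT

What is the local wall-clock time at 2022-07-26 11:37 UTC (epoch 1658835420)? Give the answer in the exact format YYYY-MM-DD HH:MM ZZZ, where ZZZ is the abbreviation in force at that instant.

Query: 2022-07-26 11:37 UTC
Rule 3/4 (MYF, -00:15): 2022-07-26 09:39 UTC ≤ query < 2023-01-03 00:04 UTC
11·60 + 37 - 15 = 682 min
682 = 0·1440 + 682; 682 = 11·60 + 22 → 11:22, same day
→ 2022-07-26 11:22 MYF

2022-07-26 11:22 MYF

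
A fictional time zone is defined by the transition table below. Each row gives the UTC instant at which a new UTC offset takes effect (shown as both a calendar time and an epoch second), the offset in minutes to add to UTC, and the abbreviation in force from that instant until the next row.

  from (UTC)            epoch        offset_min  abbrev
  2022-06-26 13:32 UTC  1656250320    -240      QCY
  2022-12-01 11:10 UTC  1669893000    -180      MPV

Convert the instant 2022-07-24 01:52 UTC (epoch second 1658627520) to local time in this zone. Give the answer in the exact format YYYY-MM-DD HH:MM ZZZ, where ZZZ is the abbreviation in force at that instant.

2022-07-23 21:52 QCY

Query: 2022-07-24 01:52 UTC
Rule 1/2 (QCY, -04:00): 2022-06-26 13:32 UTC ≤ query < 2022-12-01 11:10 UTC
1·60 + 52 - 240 = -128 min
-128 = -1·1440 + 1312; 1312 = 21·60 + 52 → 21:52, 2022-07-24 - 1 day = 2022-07-23
→ 2022-07-23 21:52 QCY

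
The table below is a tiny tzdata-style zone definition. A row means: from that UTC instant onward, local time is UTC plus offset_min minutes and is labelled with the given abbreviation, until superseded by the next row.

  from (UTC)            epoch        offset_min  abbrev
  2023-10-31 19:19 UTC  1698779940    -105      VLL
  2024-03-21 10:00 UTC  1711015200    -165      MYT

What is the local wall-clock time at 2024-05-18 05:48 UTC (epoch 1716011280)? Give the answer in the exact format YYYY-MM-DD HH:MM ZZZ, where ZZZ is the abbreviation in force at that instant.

Query: 2024-05-18 05:48 UTC
Rule 2/2 (MYT, -02:45): 2024-03-21 10:00 UTC ≤ query < +∞
5·60 + 48 - 165 = 183 min
183 = 0·1440 + 183; 183 = 3·60 + 3 → 03:03, same day
→ 2024-05-18 03:03 MYT

2024-05-18 03:03 MYT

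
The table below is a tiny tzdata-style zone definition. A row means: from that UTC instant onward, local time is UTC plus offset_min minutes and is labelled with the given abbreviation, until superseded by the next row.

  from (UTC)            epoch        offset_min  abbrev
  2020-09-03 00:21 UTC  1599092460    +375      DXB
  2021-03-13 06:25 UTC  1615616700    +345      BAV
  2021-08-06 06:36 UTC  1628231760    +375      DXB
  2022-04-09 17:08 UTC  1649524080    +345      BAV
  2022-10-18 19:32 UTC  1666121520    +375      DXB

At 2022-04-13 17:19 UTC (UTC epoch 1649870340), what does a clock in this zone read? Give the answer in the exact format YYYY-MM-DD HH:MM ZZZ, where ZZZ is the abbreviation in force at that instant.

Query: 2022-04-13 17:19 UTC
Rule 4/5 (BAV, +05:45): 2022-04-09 17:08 UTC ≤ query < 2022-10-18 19:32 UTC
17·60 + 19 + 345 = 1384 min
1384 = 0·1440 + 1384; 1384 = 23·60 + 4 → 23:04, same day
→ 2022-04-13 23:04 BAV

2022-04-13 23:04 BAV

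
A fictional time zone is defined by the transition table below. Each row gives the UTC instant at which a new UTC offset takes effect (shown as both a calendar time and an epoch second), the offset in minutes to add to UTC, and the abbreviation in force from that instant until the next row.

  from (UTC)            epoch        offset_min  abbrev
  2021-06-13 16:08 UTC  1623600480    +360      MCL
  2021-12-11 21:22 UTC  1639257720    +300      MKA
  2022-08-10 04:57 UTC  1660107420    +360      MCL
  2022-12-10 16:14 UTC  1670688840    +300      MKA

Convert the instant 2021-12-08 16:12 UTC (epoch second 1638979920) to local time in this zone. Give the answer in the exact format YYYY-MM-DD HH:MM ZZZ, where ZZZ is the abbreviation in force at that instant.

Query: 2021-12-08 16:12 UTC
Rule 1/4 (MCL, +06:00): 2021-06-13 16:08 UTC ≤ query < 2021-12-11 21:22 UTC
16·60 + 12 + 360 = 1332 min
1332 = 0·1440 + 1332; 1332 = 22·60 + 12 → 22:12, same day
→ 2021-12-08 22:12 MCL

2021-12-08 22:12 MCL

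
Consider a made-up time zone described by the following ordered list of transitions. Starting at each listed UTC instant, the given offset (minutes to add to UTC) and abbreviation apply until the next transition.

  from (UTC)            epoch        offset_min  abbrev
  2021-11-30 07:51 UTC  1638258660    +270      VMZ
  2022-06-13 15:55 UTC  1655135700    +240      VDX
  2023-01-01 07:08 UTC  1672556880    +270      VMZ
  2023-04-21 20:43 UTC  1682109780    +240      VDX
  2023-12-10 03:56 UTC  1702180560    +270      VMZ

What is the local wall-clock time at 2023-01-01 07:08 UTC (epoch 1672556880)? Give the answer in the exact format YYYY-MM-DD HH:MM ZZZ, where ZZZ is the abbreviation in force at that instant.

Query: 2023-01-01 07:08 UTC
Rule 3/5 (VMZ, +04:30): 2023-01-01 07:08 UTC ≤ query < 2023-04-21 20:43 UTC
7·60 + 8 + 270 = 698 min
698 = 0·1440 + 698; 698 = 11·60 + 38 → 11:38, same day
→ 2023-01-01 11:38 VMZ

2023-01-01 11:38 VMZ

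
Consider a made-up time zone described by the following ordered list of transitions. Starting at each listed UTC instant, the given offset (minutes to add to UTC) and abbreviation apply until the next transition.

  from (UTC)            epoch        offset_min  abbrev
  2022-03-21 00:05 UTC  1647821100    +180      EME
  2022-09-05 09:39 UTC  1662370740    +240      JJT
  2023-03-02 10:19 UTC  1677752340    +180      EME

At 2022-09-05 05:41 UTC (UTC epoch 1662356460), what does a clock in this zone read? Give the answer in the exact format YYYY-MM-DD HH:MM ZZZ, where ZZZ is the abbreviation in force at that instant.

2022-09-05 08:41 EME

Query: 2022-09-05 05:41 UTC
Rule 1/3 (EME, +03:00): 2022-03-21 00:05 UTC ≤ query < 2022-09-05 09:39 UTC
5·60 + 41 + 180 = 521 min
521 = 0·1440 + 521; 521 = 8·60 + 41 → 08:41, same day
→ 2022-09-05 08:41 EME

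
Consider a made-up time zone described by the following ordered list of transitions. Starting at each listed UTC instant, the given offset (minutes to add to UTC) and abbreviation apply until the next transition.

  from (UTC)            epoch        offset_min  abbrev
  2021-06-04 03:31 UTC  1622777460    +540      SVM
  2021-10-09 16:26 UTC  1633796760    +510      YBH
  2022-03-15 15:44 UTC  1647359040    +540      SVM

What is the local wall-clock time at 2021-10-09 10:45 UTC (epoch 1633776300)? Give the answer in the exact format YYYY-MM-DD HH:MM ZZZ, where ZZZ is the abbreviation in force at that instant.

Query: 2021-10-09 10:45 UTC
Rule 1/3 (SVM, +09:00): 2021-06-04 03:31 UTC ≤ query < 2021-10-09 16:26 UTC
10·60 + 45 + 540 = 1185 min
1185 = 0·1440 + 1185; 1185 = 19·60 + 45 → 19:45, same day
→ 2021-10-09 19:45 SVM

2021-10-09 19:45 SVM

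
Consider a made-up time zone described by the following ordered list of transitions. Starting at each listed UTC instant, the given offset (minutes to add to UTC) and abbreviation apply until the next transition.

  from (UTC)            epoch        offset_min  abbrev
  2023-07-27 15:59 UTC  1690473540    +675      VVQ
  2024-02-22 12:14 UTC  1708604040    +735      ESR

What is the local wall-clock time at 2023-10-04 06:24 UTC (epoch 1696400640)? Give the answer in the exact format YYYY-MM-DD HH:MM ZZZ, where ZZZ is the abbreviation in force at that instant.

Query: 2023-10-04 06:24 UTC
Rule 1/2 (VVQ, +11:15): 2023-07-27 15:59 UTC ≤ query < 2024-02-22 12:14 UTC
6·60 + 24 + 675 = 1059 min
1059 = 0·1440 + 1059; 1059 = 17·60 + 39 → 17:39, same day
→ 2023-10-04 17:39 VVQ

2023-10-04 17:39 VVQ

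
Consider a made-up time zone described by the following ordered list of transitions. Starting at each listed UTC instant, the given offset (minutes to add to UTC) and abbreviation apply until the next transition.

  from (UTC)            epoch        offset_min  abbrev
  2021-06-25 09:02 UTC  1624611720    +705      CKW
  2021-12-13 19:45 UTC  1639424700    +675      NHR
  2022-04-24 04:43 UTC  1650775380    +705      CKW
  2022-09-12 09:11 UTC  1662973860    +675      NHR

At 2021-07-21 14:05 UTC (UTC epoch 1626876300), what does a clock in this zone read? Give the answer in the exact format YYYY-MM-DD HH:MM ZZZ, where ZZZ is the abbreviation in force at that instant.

2021-07-22 01:50 CKW

Query: 2021-07-21 14:05 UTC
Rule 1/4 (CKW, +11:45): 2021-06-25 09:02 UTC ≤ query < 2021-12-13 19:45 UTC
14·60 + 5 + 705 = 1550 min
1550 = 1·1440 + 110; 110 = 1·60 + 50 → 01:50, 2021-07-21 + 1 day = 2021-07-22
→ 2021-07-22 01:50 CKW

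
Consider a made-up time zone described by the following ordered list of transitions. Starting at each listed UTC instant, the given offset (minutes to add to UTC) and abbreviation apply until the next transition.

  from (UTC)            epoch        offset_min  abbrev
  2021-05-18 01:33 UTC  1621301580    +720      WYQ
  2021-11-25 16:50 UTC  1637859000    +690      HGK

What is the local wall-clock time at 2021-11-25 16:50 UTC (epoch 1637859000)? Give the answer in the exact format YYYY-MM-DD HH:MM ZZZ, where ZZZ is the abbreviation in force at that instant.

Query: 2021-11-25 16:50 UTC
Rule 2/2 (HGK, +11:30): 2021-11-25 16:50 UTC ≤ query < +∞
16·60 + 50 + 690 = 1700 min
1700 = 1·1440 + 260; 260 = 4·60 + 20 → 04:20, 2021-11-25 + 1 day = 2021-11-26
→ 2021-11-26 04:20 HGK

2021-11-26 04:20 HGK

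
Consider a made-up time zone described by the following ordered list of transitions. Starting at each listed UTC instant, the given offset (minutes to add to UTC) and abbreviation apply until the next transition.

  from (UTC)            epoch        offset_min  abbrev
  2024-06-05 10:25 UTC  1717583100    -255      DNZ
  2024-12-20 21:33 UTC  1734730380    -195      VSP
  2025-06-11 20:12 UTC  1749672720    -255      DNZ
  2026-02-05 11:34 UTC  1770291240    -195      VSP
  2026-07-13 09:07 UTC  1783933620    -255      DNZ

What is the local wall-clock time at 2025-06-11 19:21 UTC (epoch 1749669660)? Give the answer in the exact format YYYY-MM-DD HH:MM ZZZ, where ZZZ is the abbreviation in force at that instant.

2025-06-11 16:06 VSP

Query: 2025-06-11 19:21 UTC
Rule 2/5 (VSP, -03:15): 2024-12-20 21:33 UTC ≤ query < 2025-06-11 20:12 UTC
19·60 + 21 - 195 = 966 min
966 = 0·1440 + 966; 966 = 16·60 + 6 → 16:06, same day
→ 2025-06-11 16:06 VSP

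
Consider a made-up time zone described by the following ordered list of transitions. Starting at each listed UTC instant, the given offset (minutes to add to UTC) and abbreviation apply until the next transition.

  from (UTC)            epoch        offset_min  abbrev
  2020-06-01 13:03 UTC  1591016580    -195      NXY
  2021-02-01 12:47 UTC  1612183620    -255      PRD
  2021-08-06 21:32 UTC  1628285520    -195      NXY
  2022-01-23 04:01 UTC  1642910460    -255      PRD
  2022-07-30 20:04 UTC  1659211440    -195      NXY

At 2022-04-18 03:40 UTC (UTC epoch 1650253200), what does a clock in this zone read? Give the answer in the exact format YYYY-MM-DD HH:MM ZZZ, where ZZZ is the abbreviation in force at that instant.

2022-04-17 23:25 PRD

Query: 2022-04-18 03:40 UTC
Rule 4/5 (PRD, -04:15): 2022-01-23 04:01 UTC ≤ query < 2022-07-30 20:04 UTC
3·60 + 40 - 255 = -35 min
-35 = -1·1440 + 1405; 1405 = 23·60 + 25 → 23:25, 2022-04-18 - 1 day = 2022-04-17
→ 2022-04-17 23:25 PRD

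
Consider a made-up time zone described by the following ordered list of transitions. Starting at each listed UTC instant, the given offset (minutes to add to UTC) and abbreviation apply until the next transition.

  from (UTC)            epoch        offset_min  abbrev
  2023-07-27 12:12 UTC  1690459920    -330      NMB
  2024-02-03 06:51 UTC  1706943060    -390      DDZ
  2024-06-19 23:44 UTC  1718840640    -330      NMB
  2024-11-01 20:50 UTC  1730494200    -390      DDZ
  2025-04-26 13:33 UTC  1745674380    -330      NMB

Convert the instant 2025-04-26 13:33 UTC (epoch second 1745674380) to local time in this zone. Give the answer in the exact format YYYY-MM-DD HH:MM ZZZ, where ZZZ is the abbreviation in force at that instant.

Query: 2025-04-26 13:33 UTC
Rule 5/5 (NMB, -05:30): 2025-04-26 13:33 UTC ≤ query < +∞
13·60 + 33 - 330 = 483 min
483 = 0·1440 + 483; 483 = 8·60 + 3 → 08:03, same day
→ 2025-04-26 08:03 NMB

2025-04-26 08:03 NMB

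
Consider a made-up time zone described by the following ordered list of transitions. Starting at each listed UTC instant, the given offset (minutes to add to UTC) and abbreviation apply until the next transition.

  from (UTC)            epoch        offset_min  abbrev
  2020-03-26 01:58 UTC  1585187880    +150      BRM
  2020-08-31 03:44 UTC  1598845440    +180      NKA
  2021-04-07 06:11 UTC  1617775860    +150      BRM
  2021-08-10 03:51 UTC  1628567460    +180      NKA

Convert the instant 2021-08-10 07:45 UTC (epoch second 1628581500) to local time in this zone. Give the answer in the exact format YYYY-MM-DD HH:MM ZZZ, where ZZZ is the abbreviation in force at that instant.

2021-08-10 10:45 NKA

Query: 2021-08-10 07:45 UTC
Rule 4/4 (NKA, +03:00): 2021-08-10 03:51 UTC ≤ query < +∞
7·60 + 45 + 180 = 645 min
645 = 0·1440 + 645; 645 = 10·60 + 45 → 10:45, same day
→ 2021-08-10 10:45 NKA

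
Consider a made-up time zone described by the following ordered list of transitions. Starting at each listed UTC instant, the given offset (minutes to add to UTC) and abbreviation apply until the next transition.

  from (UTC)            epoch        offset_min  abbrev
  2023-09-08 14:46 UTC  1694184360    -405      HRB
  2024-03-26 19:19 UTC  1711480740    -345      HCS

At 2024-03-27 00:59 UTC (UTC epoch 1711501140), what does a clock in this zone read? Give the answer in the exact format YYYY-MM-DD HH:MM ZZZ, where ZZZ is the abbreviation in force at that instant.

Query: 2024-03-27 00:59 UTC
Rule 2/2 (HCS, -05:45): 2024-03-26 19:19 UTC ≤ query < +∞
0·60 + 59 - 345 = -286 min
-286 = -1·1440 + 1154; 1154 = 19·60 + 14 → 19:14, 2024-03-27 - 1 day = 2024-03-26
→ 2024-03-26 19:14 HCS

2024-03-26 19:14 HCS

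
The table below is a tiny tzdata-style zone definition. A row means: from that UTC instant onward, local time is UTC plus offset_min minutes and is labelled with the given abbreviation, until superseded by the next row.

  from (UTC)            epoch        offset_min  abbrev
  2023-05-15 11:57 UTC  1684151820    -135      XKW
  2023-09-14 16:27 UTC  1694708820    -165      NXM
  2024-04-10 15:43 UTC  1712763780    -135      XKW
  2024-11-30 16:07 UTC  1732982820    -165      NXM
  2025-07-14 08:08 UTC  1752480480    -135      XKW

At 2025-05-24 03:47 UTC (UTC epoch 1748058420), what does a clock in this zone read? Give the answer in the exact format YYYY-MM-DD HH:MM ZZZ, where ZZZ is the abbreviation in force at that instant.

2025-05-24 01:02 NXM

Query: 2025-05-24 03:47 UTC
Rule 4/5 (NXM, -02:45): 2024-11-30 16:07 UTC ≤ query < 2025-07-14 08:08 UTC
3·60 + 47 - 165 = 62 min
62 = 0·1440 + 62; 62 = 1·60 + 2 → 01:02, same day
→ 2025-05-24 01:02 NXM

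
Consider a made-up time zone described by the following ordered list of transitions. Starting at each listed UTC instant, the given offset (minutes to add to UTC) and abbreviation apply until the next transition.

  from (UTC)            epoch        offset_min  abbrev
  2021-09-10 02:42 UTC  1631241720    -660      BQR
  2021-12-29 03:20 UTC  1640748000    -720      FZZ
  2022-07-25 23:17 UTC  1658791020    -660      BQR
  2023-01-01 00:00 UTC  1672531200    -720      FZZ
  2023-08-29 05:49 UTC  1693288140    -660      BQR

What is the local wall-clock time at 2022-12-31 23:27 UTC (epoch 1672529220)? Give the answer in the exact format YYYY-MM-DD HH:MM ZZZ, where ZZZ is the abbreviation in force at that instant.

2022-12-31 12:27 BQR

Query: 2022-12-31 23:27 UTC
Rule 3/5 (BQR, -11:00): 2022-07-25 23:17 UTC ≤ query < 2023-01-01 00:00 UTC
23·60 + 27 - 660 = 747 min
747 = 0·1440 + 747; 747 = 12·60 + 27 → 12:27, same day
→ 2022-12-31 12:27 BQR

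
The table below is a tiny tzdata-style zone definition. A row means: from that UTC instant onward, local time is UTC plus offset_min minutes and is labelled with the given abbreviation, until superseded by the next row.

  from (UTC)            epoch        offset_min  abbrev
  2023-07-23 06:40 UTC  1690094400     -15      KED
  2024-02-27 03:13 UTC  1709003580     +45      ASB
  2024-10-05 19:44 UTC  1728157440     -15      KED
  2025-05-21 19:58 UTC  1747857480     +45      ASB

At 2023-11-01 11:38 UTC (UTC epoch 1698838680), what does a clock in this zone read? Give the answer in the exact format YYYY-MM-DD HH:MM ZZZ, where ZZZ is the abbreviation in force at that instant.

2023-11-01 11:23 KED

Query: 2023-11-01 11:38 UTC
Rule 1/4 (KED, -00:15): 2023-07-23 06:40 UTC ≤ query < 2024-02-27 03:13 UTC
11·60 + 38 - 15 = 683 min
683 = 0·1440 + 683; 683 = 11·60 + 23 → 11:23, same day
→ 2023-11-01 11:23 KED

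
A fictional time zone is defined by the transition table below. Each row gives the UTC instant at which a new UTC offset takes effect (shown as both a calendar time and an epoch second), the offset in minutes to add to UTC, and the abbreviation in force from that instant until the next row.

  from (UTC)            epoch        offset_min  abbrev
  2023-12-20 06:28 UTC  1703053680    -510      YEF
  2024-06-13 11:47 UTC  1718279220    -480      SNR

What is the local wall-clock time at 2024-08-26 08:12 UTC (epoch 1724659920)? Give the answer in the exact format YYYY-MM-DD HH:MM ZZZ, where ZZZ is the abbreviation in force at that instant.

Query: 2024-08-26 08:12 UTC
Rule 2/2 (SNR, -08:00): 2024-06-13 11:47 UTC ≤ query < +∞
8·60 + 12 - 480 = 12 min
12 = 0·1440 + 12; 12 = 0·60 + 12 → 00:12, same day
→ 2024-08-26 00:12 SNR

2024-08-26 00:12 SNR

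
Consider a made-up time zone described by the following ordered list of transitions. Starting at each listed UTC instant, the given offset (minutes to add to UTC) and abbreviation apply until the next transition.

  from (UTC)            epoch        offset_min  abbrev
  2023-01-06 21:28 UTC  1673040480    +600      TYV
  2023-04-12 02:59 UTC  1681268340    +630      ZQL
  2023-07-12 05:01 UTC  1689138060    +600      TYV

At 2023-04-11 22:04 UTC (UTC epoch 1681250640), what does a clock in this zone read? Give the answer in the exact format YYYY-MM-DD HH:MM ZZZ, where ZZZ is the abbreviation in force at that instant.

2023-04-12 08:04 TYV

Query: 2023-04-11 22:04 UTC
Rule 1/3 (TYV, +10:00): 2023-01-06 21:28 UTC ≤ query < 2023-04-12 02:59 UTC
22·60 + 4 + 600 = 1924 min
1924 = 1·1440 + 484; 484 = 8·60 + 4 → 08:04, 2023-04-11 + 1 day = 2023-04-12
→ 2023-04-12 08:04 TYV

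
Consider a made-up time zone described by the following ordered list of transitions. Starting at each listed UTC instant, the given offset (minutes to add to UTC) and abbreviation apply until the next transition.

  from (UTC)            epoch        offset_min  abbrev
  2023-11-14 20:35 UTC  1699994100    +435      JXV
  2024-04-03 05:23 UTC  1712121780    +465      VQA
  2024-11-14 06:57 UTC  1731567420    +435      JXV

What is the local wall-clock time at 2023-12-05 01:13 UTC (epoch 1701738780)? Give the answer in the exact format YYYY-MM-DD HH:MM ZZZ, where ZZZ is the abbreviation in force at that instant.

Query: 2023-12-05 01:13 UTC
Rule 1/3 (JXV, +07:15): 2023-11-14 20:35 UTC ≤ query < 2024-04-03 05:23 UTC
1·60 + 13 + 435 = 508 min
508 = 0·1440 + 508; 508 = 8·60 + 28 → 08:28, same day
→ 2023-12-05 08:28 JXV

2023-12-05 08:28 JXV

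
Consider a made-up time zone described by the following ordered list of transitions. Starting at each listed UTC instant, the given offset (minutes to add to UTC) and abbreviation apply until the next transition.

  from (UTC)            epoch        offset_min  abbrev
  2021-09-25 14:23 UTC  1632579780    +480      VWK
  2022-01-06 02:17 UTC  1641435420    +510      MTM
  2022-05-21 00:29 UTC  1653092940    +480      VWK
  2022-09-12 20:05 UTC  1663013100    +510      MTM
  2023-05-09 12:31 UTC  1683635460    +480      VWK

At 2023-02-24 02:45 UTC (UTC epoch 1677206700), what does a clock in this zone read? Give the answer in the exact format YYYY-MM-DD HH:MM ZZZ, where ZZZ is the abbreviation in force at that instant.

Query: 2023-02-24 02:45 UTC
Rule 4/5 (MTM, +08:30): 2022-09-12 20:05 UTC ≤ query < 2023-05-09 12:31 UTC
2·60 + 45 + 510 = 675 min
675 = 0·1440 + 675; 675 = 11·60 + 15 → 11:15, same day
→ 2023-02-24 11:15 MTM

2023-02-24 11:15 MTM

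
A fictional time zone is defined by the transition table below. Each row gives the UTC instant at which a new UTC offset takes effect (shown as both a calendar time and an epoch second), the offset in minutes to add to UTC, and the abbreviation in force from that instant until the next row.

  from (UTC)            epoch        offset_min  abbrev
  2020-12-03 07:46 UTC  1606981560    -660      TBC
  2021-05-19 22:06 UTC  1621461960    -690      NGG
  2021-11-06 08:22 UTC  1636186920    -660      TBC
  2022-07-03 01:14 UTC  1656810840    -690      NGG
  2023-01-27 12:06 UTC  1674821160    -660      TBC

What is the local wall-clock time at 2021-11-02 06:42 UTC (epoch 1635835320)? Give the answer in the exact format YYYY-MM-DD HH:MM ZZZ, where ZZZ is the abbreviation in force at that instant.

Query: 2021-11-02 06:42 UTC
Rule 2/5 (NGG, -11:30): 2021-05-19 22:06 UTC ≤ query < 2021-11-06 08:22 UTC
6·60 + 42 - 690 = -288 min
-288 = -1·1440 + 1152; 1152 = 19·60 + 12 → 19:12, 2021-11-02 - 1 day = 2021-11-01
→ 2021-11-01 19:12 NGG

2021-11-01 19:12 NGG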